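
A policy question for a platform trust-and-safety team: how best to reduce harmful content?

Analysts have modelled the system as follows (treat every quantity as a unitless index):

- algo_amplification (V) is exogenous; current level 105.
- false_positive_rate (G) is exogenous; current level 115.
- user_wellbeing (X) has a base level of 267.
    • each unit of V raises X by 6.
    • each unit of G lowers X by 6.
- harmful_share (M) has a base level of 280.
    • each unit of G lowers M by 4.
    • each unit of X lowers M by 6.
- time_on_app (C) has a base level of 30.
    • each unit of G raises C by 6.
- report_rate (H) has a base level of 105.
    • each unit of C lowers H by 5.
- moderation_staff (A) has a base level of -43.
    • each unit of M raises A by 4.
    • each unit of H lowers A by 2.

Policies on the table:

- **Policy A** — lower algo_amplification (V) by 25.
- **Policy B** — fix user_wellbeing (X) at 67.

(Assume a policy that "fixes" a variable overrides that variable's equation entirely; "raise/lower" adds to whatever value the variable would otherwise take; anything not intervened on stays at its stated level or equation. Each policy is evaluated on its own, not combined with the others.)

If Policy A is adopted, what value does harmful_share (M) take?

-522

Policy A (V − 25):
  V = 105 − 25 = 80
  G = 115
  X = 267 + 6·80 − 6·115 = 57
  M = 280 − 4·115 − 6·57 = -522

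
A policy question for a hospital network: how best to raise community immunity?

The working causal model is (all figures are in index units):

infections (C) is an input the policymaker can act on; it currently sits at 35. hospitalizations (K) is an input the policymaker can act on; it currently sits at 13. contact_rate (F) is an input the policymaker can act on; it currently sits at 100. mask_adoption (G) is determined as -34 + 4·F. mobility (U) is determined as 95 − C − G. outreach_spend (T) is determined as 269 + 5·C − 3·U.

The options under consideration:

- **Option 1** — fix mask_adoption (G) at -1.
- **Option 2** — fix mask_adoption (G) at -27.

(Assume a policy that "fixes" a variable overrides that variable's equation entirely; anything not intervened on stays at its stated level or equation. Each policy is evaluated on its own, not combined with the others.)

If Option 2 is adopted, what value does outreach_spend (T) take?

Option 2 (G := -27):
  C = 35
  F = 100
  G = -27
  U = 95 − 35 − (-27) = 87
  T = 269 + 5·35 − 3·87 = 183

183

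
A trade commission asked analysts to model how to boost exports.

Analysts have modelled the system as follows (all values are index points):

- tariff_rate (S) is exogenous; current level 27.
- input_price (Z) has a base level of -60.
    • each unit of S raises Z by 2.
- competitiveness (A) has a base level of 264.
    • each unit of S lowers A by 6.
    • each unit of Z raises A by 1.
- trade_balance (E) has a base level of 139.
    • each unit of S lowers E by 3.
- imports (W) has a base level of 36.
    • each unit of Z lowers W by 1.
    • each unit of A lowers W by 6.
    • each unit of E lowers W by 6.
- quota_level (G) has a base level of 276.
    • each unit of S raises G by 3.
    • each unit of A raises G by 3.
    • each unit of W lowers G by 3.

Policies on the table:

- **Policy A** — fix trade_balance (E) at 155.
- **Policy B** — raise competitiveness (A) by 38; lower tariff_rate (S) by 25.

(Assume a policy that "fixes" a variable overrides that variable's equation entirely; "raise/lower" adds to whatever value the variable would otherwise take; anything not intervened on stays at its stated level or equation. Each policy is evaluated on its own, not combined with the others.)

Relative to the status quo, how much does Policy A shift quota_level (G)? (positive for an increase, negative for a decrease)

1746

Baseline:
  S = 27
  Z = -60 + 2·27 = -6
  A = 264 − 6·27 + (-6) = 96
  E = 139 − 3·27 = 58
  W = 36 − (-6) − 6·96 − 6·58 = -882
  G = 276 + 3·27 + 3·96 − 3·(-882) = 3291
Policy A (E := 155):
  S = 27
  Z = -60 + 2·27 = -6
  A = 264 − 6·27 + (-6) = 96
  E = 155
  W = 36 − (-6) − 6·96 − 6·155 = -1464
  G = 276 + 3·27 + 3·96 − 3·(-1464) = 5037
Change in G: 5037 − 3291 = 1746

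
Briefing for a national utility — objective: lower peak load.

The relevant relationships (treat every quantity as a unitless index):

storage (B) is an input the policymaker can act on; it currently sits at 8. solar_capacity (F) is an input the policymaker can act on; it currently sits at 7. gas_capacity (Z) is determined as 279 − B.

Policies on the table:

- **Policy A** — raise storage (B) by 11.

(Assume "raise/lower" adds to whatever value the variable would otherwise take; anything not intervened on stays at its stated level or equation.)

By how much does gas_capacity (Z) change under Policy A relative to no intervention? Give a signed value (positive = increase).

Baseline:
  B = 8
  Z = 279 − 8 = 271
Policy A (B + 11):
  B = 8 + 11 = 19
  Z = 279 − 19 = 260
Change in Z: 260 − 271 = -11

-11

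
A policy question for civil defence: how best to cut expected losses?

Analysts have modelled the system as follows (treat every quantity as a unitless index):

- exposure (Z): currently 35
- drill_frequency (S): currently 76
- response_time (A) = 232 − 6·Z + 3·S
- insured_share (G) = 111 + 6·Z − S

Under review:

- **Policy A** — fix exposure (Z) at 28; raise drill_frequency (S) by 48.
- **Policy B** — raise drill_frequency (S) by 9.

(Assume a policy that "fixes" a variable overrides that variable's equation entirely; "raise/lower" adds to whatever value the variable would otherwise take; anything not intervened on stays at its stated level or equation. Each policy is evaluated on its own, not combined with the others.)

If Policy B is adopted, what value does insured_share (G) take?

236

Policy B (S + 9):
  Z = 35
  S = 76 + 9 = 85
  G = 111 + 6·35 − 85 = 236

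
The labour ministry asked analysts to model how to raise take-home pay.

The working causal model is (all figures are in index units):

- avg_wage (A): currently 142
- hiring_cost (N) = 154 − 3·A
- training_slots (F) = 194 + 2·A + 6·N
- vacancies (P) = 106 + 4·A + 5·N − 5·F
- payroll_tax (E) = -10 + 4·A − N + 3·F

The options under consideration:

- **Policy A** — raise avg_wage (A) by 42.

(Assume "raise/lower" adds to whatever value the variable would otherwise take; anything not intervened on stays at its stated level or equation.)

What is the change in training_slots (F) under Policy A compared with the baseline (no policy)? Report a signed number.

Baseline:
  A = 142
  N = 154 − 3·142 = -272
  F = 194 + 2·142 + 6·(-272) = -1154
Policy A (A + 42):
  A = 142 + 42 = 184
  N = 154 − 3·184 = -398
  F = 194 + 2·184 + 6·(-398) = -1826
Change in F: -1826 − (-1154) = -672

-672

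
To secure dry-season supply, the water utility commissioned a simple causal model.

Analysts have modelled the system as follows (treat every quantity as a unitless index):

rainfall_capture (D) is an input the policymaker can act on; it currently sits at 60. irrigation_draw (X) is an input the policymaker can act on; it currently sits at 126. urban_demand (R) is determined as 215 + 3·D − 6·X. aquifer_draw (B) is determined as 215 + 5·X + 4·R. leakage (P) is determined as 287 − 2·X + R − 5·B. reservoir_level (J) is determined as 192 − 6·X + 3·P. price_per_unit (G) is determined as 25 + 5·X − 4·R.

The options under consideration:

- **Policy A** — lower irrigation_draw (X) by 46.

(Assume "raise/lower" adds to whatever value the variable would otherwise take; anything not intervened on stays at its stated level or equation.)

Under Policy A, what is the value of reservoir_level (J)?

Policy A (X − 46):
  D = 60
  X = 126 − 46 = 80
  R = 215 + 3·60 − 6·80 = -85
  B = 215 + 5·80 + 4·(-85) = 275
  P = 287 − 2·80 + (-85) − 5·275 = -1333
  J = 192 − 6·80 + 3·(-1333) = -4287

-4287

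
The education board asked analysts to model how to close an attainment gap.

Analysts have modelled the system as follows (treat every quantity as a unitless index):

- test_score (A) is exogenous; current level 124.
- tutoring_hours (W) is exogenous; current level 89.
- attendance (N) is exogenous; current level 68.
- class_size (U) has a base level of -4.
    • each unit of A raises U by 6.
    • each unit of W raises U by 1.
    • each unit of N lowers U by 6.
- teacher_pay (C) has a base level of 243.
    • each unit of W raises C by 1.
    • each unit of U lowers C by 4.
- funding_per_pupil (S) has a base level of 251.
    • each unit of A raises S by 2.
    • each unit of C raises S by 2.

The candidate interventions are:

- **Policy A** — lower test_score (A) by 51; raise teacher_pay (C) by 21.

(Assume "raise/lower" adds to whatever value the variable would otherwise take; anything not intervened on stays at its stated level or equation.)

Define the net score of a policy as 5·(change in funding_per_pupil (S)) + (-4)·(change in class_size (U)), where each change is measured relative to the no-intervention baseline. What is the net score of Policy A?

13164

Baseline:
  A = 124
  W = 89
  N = 68
  U = -4 + 6·124 + 89 − 6·68 = 421
  C = 243 + 89 − 4·421 = -1352
  S = 251 + 2·124 + 2·(-1352) = -2205
Policy A (A − 51, C + 21):
  A = 124 − 51 = 73
  W = 89
  N = 68
  U = -4 + 6·73 + 89 − 6·68 = 115
  C = 243 + 89 − 4·115 (+21 from intervention) = -107
  S = 251 + 2·73 + 2·(-107) = 183
ΔS = 183 − (-2205) = 2388; ΔU = 115 − 421 = -306
Score = 5·2388 + (-4)·(-306) = 13164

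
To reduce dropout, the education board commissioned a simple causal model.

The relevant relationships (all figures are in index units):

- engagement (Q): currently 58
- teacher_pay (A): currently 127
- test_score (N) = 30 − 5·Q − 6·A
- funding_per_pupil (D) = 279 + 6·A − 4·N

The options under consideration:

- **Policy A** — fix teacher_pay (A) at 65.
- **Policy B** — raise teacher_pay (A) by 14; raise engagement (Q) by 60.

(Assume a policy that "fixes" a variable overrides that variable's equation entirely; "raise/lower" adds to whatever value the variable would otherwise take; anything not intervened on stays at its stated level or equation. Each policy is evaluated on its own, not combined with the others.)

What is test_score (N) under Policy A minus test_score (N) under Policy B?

756

Policy A (A := 65):
  Q = 58
  A = 65
  N = 30 − 5·58 − 6·65 = -650
Policy B (A + 14, Q + 60):
  Q = 58 + 60 = 118
  A = 127 + 14 = 141
  N = 30 − 5·118 − 6·141 = -1406
N: -650 − (-1406) = 756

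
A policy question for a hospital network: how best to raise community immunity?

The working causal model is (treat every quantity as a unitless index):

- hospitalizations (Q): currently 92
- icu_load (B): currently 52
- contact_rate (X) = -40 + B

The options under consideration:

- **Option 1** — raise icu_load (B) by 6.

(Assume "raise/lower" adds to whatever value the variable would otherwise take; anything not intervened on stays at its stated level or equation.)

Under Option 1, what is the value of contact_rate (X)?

18

Option 1 (B + 6):
  B = 52 + 6 = 58
  X = -40 + 58 = 18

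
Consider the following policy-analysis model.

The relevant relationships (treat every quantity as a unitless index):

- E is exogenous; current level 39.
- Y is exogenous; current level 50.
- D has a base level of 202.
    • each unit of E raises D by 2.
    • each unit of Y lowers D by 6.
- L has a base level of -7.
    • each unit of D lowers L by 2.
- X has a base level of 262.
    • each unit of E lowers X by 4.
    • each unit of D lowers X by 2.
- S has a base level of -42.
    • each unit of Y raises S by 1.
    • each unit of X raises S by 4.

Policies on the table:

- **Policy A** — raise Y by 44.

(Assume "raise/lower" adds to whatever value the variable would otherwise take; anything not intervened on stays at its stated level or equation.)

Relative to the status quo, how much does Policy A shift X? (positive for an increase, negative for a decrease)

Baseline:
  E = 39
  Y = 50
  D = 202 + 2·39 − 6·50 = -20
  X = 262 − 4·39 − 2·(-20) = 146
Policy A (Y + 44):
  E = 39
  Y = 50 + 44 = 94
  D = 202 + 2·39 − 6·94 = -284
  X = 262 − 4·39 − 2·(-284) = 674
Change in X: 674 − 146 = 528

528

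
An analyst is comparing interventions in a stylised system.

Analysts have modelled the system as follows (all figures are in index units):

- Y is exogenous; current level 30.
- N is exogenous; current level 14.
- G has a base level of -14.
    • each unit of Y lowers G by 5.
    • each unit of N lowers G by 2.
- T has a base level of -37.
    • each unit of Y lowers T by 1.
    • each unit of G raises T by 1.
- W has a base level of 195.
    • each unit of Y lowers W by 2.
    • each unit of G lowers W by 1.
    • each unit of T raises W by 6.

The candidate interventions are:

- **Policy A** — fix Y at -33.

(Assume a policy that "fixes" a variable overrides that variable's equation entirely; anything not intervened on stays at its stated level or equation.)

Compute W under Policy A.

852

Policy A (Y := -33):
  Y = -33
  N = 14
  G = -14 − 5·(-33) − 2·14 = 123
  T = -37 − (-33) + 123 = 119
  W = 195 − 2·(-33) − 123 + 6·119 = 852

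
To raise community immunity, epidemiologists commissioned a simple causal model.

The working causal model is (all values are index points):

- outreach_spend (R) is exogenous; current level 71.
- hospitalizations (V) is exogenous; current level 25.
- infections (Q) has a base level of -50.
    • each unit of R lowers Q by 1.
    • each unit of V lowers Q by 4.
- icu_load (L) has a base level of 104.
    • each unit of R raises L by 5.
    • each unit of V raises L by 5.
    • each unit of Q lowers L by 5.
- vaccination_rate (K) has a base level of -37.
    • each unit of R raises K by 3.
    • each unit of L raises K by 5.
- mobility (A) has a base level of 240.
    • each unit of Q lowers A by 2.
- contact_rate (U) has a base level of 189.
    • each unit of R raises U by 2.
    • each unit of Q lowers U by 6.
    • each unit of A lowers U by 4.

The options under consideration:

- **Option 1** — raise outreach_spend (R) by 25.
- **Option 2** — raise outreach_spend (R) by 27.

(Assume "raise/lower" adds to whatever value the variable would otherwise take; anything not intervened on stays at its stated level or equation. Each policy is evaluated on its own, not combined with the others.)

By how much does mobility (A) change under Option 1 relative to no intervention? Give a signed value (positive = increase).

50

Baseline:
  R = 71
  V = 25
  Q = -50 − 71 − 4·25 = -221
  A = 240 − 2·(-221) = 682
Option 1 (R + 25):
  R = 71 + 25 = 96
  V = 25
  Q = -50 − 96 − 4·25 = -246
  A = 240 − 2·(-246) = 732
Change in A: 732 − 682 = 50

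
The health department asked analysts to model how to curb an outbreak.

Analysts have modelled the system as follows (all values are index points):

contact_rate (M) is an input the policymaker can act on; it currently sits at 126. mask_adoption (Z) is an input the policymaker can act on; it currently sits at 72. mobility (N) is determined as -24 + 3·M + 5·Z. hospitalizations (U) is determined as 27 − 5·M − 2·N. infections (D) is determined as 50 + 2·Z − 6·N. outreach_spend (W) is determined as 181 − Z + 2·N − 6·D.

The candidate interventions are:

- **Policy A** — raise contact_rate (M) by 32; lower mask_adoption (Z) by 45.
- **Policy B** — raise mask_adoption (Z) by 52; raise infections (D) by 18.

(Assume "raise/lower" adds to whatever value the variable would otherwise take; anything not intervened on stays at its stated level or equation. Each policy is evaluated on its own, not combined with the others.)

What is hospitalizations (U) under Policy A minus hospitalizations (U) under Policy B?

618

Policy A (M + 32, Z − 45):
  M = 126 + 32 = 158
  Z = 72 − 45 = 27
  N = -24 + 3·158 + 5·27 = 585
  U = 27 − 5·158 − 2·585 = -1933
Policy B (Z + 52, D + 18):
  M = 126
  Z = 72 + 52 = 124
  N = -24 + 3·126 + 5·124 = 974
  U = 27 − 5·126 − 2·974 = -2551
U: -1933 − (-2551) = 618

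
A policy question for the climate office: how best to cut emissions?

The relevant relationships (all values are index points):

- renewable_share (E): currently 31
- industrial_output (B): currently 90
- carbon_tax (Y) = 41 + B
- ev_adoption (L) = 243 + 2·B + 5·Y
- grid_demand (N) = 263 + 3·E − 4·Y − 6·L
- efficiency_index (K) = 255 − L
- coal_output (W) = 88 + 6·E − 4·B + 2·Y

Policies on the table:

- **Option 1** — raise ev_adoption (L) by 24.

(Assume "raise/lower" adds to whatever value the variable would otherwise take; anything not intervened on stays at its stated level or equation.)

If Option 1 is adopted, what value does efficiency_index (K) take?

-847

Option 1 (L + 24):
  B = 90
  Y = 41 + 90 = 131
  L = 243 + 2·90 + 5·131 (+24 from intervention) = 1102
  K = 255 − 1102 = -847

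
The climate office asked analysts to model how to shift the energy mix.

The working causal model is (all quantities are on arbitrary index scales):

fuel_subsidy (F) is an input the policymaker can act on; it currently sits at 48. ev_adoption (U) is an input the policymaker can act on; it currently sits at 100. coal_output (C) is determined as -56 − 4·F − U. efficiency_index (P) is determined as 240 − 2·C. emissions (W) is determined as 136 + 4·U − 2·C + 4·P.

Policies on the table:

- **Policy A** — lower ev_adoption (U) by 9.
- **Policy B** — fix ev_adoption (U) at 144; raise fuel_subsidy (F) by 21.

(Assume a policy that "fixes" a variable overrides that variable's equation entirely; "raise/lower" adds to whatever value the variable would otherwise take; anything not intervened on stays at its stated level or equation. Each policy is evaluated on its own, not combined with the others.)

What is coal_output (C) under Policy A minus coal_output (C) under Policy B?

Policy A (U − 9):
  F = 48
  U = 100 − 9 = 91
  C = -56 − 4·48 − 91 = -339
Policy B (U := 144, F + 21):
  F = 48 + 21 = 69
  U = 144
  C = -56 − 4·69 − 144 = -476
C: -339 − (-476) = 137

137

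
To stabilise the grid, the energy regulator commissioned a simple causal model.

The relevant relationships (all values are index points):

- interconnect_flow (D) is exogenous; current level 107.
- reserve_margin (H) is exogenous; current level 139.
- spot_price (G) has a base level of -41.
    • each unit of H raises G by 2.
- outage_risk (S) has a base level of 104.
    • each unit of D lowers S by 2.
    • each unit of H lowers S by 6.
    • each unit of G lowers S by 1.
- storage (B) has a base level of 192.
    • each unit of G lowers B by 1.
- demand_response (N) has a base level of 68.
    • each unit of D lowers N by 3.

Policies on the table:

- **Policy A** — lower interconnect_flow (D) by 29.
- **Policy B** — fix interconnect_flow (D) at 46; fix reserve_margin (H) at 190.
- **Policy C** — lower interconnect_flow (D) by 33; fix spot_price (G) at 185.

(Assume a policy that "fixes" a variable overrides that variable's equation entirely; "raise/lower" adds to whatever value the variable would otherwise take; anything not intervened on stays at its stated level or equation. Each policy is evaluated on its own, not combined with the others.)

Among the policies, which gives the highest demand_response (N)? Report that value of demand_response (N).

Policy A (D − 29):
  D = 107 − 29 = 78
  N = 68 − 3·78 = -166
Policy B (D := 46, H := 190):
  D = 46
  N = 68 − 3·46 = -70
Policy C (D − 33, G := 185):
  D = 107 − 33 = 74
  N = 68 − 3·74 = -154
Comparing — Policy A: N=-166, Policy B: N=-70, Policy C: N=-154. Highest is -70 (Policy B).

-70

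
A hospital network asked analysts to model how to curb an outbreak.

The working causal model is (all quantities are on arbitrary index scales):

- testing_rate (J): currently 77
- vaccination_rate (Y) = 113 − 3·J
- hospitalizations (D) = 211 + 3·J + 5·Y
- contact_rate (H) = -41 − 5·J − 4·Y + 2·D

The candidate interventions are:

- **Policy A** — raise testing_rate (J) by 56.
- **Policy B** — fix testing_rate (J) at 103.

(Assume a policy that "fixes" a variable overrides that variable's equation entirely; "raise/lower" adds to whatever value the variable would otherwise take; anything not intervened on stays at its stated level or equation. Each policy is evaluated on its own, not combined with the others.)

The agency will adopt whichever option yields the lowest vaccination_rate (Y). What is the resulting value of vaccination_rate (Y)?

Policy A (J + 56):
  J = 77 + 56 = 133
  Y = 113 − 3·133 = -286
Policy B (J := 103):
  J = 103
  Y = 113 − 3·103 = -196
Comparing — Policy A: Y=-286, Policy B: Y=-196. Lowest is -286 (Policy A).

-286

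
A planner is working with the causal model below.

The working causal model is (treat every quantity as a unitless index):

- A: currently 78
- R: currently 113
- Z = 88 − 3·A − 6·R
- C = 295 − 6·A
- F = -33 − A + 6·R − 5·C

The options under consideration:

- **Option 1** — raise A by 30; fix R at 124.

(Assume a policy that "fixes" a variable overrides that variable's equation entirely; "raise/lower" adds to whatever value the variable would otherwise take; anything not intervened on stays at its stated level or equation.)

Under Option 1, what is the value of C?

Option 1 (A + 30, R := 124):
  A = 78 + 30 = 108
  C = 295 − 6·108 = -353

-353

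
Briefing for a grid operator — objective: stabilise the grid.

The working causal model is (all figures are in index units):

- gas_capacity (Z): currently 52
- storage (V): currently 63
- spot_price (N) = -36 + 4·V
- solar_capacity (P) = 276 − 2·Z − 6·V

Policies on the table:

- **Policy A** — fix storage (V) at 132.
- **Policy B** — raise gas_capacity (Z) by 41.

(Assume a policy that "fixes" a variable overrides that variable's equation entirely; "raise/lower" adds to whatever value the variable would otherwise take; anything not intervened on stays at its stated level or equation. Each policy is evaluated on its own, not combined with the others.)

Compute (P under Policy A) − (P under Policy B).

-332

Policy A (V := 132):
  Z = 52
  V = 132
  P = 276 − 2·52 − 6·132 = -620
Policy B (Z + 41):
  Z = 52 + 41 = 93
  V = 63
  P = 276 − 2·93 − 6·63 = -288
P: -620 − (-288) = -332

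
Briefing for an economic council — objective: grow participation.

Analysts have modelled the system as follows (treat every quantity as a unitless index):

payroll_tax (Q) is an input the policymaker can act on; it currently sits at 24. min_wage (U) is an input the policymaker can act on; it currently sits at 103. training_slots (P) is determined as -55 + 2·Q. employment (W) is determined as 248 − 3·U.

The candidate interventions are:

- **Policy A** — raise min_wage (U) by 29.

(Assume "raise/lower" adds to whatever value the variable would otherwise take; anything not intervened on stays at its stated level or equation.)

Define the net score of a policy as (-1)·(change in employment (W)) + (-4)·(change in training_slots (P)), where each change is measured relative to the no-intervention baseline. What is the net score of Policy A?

Baseline:
  Q = 24
  U = 103
  P = -55 + 2·24 = -7
  W = 248 − 3·103 = -61
Policy A (U + 29):
  Q = 24
  U = 103 + 29 = 132
  P = -55 + 2·24 = -7
  W = 248 − 3·132 = -148
ΔW = -148 − (-61) = -87; ΔP = -7 − (-7) = 0
Score = (-1)·(-87) + (-4)·0 = 87

87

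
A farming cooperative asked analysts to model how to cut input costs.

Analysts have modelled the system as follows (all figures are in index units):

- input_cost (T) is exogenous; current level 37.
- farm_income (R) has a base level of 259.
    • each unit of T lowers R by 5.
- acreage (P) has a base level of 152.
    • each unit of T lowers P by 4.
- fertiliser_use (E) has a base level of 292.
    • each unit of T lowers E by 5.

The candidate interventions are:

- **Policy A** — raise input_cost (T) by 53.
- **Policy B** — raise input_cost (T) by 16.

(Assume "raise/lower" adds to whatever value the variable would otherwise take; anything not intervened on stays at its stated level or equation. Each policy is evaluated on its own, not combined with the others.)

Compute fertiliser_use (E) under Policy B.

27

Policy B (T + 16):
  T = 37 + 16 = 53
  E = 292 − 5·53 = 27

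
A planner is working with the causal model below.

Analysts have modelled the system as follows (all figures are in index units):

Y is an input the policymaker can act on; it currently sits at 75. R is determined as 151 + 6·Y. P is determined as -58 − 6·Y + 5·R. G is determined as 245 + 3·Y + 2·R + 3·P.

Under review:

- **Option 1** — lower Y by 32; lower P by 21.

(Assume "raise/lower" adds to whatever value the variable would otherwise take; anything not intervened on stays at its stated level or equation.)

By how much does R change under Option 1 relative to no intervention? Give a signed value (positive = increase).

Baseline:
  Y = 75
  R = 151 + 6·75 = 601
Option 1 (Y − 32, P − 21):
  Y = 75 − 32 = 43
  R = 151 + 6·43 = 409
Change in R: 409 − 601 = -192

-192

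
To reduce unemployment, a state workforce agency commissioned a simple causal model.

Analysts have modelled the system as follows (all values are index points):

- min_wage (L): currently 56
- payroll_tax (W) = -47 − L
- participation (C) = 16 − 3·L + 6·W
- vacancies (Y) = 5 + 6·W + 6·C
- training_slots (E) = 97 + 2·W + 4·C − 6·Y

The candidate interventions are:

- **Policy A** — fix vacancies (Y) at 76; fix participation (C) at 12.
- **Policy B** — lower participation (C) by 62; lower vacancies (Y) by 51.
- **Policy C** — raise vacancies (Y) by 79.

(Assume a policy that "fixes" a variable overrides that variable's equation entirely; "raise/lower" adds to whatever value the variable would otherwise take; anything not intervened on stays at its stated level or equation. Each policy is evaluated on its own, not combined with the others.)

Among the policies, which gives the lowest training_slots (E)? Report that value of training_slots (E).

-517

Policy A (Y := 76, C := 12):
  L = 56
  W = -47 − 56 = -103
  C = 12
  Y = 76
  E = 97 + 2·(-103) + 4·12 − 6·76 = -517
Policy B (C − 62, Y − 51):
  L = 56
  W = -47 − 56 = -103
  C = 16 − 3·56 + 6·(-103) (−62 from intervention) = -832
  Y = 5 + 6·(-103) + 6·(-832) (−51 from intervention) = -5656
  E = 97 + 2·(-103) + 4·(-832) − 6·(-5656) = 30499
Policy C (Y + 79):
  L = 56
  W = -47 − 56 = -103
  C = 16 − 3·56 + 6·(-103) = -770
  Y = 5 + 6·(-103) + 6·(-770) (+79 from intervention) = -5154
  E = 97 + 2·(-103) + 4·(-770) − 6·(-5154) = 27735
Comparing — Policy A: E=-517, Policy B: E=30499, Policy C: E=27735. Lowest is -517 (Policy A).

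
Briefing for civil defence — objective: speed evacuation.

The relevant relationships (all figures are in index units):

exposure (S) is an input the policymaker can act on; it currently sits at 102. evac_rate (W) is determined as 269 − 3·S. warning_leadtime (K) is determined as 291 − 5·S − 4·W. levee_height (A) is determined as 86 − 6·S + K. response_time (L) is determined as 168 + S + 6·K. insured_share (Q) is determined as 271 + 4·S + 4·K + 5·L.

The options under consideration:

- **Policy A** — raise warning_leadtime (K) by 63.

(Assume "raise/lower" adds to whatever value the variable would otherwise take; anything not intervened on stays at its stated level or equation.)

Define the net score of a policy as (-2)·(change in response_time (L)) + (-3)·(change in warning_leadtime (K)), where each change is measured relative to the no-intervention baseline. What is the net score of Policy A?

Baseline:
  S = 102
  W = 269 − 3·102 = -37
  K = 291 − 5·102 − 4·(-37) = -71
  L = 168 + 102 + 6·(-71) = -156
Policy A (K + 63):
  S = 102
  W = 269 − 3·102 = -37
  K = 291 − 5·102 − 4·(-37) (+63 from intervention) = -8
  L = 168 + 102 + 6·(-8) = 222
ΔL = 222 − (-156) = 378; ΔK = -8 − (-71) = 63
Score = (-2)·378 + (-3)·63 = -945

-945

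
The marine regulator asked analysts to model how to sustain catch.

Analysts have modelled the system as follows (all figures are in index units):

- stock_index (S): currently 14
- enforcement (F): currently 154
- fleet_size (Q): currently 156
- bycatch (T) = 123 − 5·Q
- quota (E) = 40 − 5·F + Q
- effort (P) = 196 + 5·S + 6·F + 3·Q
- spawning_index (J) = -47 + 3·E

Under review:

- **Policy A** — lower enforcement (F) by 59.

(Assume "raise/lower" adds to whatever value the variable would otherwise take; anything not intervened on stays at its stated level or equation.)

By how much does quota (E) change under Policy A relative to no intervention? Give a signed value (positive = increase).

295

Baseline:
  F = 154
  Q = 156
  E = 40 − 5·154 + 156 = -574
Policy A (F − 59):
  F = 154 − 59 = 95
  Q = 156
  E = 40 − 5·95 + 156 = -279
Change in E: -279 − (-574) = 295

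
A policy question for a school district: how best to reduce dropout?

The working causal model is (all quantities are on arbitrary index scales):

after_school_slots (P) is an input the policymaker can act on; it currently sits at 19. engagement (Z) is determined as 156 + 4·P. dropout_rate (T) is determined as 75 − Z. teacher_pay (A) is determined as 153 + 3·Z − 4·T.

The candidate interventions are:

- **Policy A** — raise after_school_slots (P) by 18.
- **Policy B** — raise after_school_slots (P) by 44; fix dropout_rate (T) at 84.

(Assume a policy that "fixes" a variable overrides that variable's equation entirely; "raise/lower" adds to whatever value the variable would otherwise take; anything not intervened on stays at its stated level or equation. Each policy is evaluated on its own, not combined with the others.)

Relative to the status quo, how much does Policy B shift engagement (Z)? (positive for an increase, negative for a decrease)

Baseline:
  P = 19
  Z = 156 + 4·19 = 232
Policy B (P + 44, T := 84):
  P = 19 + 44 = 63
  Z = 156 + 4·63 = 408
Change in Z: 408 − 232 = 176

176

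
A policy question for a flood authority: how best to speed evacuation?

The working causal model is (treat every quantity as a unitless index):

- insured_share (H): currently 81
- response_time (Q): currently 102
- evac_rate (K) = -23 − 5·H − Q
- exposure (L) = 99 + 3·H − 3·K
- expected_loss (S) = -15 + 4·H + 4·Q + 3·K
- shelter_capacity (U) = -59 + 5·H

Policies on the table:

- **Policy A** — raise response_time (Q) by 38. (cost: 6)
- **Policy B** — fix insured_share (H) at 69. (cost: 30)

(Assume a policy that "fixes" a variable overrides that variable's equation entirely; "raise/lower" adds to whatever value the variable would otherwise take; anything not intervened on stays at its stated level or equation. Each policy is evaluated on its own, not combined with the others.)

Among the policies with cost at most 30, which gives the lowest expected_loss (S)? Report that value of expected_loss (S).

Policy A (Q + 38):
  H = 81
  Q = 102 + 38 = 140
  K = -23 − 5·81 − 140 = -568
  S = -15 + 4·81 + 4·140 + 3·(-568) = -835
Policy B (H := 69):
  H = 69
  Q = 102
  K = -23 − 5·69 − 102 = -470
  S = -15 + 4·69 + 4·102 + 3·(-470) = -741
Comparing — Policy A: S=-835, Policy B: S=-741. Lowest is -835 (Policy A).

-835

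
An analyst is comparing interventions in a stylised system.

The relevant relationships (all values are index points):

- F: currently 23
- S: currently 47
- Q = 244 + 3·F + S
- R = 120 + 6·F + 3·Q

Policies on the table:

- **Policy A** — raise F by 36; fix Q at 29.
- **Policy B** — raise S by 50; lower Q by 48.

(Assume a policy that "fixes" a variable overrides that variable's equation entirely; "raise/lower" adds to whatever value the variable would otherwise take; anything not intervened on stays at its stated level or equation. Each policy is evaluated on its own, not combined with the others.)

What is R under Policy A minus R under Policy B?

-783

Policy A (F + 36, Q := 29):
  F = 23 + 36 = 59
  S = 47
  Q = 29
  R = 120 + 6·59 + 3·29 = 561
Policy B (S + 50, Q − 48):
  F = 23
  S = 47 + 50 = 97
  Q = 244 + 3·23 + 97 (−48 from intervention) = 362
  R = 120 + 6·23 + 3·362 = 1344
R: 561 − 1344 = -783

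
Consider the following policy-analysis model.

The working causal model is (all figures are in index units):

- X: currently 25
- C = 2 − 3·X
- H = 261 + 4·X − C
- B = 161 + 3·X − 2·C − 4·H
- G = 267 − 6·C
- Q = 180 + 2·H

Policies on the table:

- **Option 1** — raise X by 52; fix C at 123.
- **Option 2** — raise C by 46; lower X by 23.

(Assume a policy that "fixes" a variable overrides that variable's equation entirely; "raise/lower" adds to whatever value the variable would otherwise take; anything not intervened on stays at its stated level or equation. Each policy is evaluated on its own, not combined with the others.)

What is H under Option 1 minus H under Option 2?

219

Option 1 (X + 52, C := 123):
  X = 25 + 52 = 77
  C = 123
  H = 261 + 4·77 − 123 = 446
Option 2 (C + 46, X − 23):
  X = 25 − 23 = 2
  C = 2 − 3·2 (+46 from intervention) = 42
  H = 261 + 4·2 − 42 = 227
H: 446 − 227 = 219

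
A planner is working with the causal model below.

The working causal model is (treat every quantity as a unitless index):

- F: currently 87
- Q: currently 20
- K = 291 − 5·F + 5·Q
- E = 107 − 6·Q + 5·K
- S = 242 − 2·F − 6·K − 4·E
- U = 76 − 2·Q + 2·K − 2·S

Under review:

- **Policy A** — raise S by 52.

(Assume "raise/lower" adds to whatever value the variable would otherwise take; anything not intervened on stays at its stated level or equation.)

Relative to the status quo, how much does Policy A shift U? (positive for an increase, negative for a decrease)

Baseline:
  F = 87
  Q = 20
  K = 291 − 5·87 + 5·20 = -44
  E = 107 − 6·20 + 5·(-44) = -233
  S = 242 − 2·87 − 6·(-44) − 4·(-233) = 1264
  U = 76 − 2·20 + 2·(-44) − 2·1264 = -2580
Policy A (S + 52):
  F = 87
  Q = 20
  K = 291 − 5·87 + 5·20 = -44
  E = 107 − 6·20 + 5·(-44) = -233
  S = 242 − 2·87 − 6·(-44) − 4·(-233) (+52 from intervention) = 1316
  U = 76 − 2·20 + 2·(-44) − 2·1316 = -2684
Change in U: -2684 − (-2580) = -104

-104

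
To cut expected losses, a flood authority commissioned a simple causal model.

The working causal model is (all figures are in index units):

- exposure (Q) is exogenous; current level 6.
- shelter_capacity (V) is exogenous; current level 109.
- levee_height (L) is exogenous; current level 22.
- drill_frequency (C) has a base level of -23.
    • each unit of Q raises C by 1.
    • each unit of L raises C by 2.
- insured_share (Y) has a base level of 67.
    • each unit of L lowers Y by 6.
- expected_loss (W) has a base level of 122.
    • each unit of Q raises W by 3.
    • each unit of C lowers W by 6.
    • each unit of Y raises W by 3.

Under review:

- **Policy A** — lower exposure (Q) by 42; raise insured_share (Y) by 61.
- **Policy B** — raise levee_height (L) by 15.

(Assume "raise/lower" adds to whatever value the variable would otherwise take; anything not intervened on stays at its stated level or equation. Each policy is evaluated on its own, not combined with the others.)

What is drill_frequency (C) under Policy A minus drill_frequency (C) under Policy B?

Policy A (Q − 42, Y + 61):
  Q = 6 − 42 = -36
  L = 22
  C = -23 + (-36) + 2·22 = -15
Policy B (L + 15):
  Q = 6
  L = 22 + 15 = 37
  C = -23 + 6 + 2·37 = 57
C: -15 − 57 = -72

-72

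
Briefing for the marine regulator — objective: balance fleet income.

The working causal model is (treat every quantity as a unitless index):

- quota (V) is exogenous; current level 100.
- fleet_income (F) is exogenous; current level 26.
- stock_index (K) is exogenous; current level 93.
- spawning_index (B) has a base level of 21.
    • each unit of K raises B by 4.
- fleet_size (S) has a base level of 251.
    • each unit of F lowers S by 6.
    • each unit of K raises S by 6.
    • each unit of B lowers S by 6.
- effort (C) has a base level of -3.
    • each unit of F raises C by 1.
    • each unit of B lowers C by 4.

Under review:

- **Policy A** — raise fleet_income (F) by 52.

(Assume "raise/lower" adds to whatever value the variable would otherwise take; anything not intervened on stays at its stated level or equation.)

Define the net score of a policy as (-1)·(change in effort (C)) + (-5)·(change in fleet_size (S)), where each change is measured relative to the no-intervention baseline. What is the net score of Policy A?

Baseline:
  F = 26
  K = 93
  B = 21 + 4·93 = 393
  S = 251 − 6·26 + 6·93 − 6·393 = -1705
  C = -3 + 26 − 4·393 = -1549
Policy A (F + 52):
  F = 26 + 52 = 78
  K = 93
  B = 21 + 4·93 = 393
  S = 251 − 6·78 + 6·93 − 6·393 = -2017
  C = -3 + 78 − 4·393 = -1497
ΔC = -1497 − (-1549) = 52; ΔS = -2017 − (-1705) = -312
Score = (-1)·52 + (-5)·(-312) = 1508

1508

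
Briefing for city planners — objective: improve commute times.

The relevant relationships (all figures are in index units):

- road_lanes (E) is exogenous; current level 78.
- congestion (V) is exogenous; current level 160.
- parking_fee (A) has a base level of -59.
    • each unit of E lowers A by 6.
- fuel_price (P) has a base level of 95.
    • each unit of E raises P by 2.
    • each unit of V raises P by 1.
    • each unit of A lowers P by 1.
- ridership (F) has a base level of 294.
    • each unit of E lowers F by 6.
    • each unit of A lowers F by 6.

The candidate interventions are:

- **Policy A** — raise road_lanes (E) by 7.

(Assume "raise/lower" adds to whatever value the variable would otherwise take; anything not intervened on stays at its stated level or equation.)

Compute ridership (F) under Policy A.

3198

Policy A (E + 7):
  E = 78 + 7 = 85
  A = -59 − 6·85 = -569
  F = 294 − 6·85 − 6·(-569) = 3198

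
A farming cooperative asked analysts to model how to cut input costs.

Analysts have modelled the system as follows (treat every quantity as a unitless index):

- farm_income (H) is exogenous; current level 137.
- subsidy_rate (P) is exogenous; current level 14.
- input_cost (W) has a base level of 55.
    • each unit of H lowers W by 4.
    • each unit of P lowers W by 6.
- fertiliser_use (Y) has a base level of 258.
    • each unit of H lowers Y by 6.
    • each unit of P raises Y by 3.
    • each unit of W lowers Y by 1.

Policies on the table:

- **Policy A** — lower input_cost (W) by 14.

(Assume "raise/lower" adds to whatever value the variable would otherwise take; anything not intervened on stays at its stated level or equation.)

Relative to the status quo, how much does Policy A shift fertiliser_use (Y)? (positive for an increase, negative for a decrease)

14

Baseline:
  H = 137
  P = 14
  W = 55 − 4·137 − 6·14 = -577
  Y = 258 − 6·137 + 3·14 − (-577) = 55
Policy A (W − 14):
  H = 137
  P = 14
  W = 55 − 4·137 − 6·14 (−14 from intervention) = -591
  Y = 258 − 6·137 + 3·14 − (-591) = 69
Change in Y: 69 − 55 = 14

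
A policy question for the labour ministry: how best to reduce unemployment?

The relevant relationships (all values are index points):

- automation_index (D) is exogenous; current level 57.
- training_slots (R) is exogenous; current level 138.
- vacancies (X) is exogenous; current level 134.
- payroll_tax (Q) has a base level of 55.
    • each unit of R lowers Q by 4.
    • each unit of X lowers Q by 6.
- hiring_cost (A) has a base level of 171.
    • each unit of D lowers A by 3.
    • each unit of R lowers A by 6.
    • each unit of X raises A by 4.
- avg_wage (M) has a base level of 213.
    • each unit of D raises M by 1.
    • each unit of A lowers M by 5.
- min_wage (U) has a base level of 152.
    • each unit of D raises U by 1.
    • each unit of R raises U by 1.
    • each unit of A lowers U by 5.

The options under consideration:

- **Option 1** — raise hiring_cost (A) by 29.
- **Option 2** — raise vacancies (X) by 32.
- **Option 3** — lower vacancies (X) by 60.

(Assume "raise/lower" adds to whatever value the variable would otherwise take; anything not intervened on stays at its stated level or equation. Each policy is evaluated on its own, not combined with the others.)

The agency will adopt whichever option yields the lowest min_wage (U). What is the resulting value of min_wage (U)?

Option 1 (A + 29):
  D = 57
  R = 138
  X = 134
  A = 171 − 3·57 − 6·138 + 4·134 (+29 from intervention) = -263
  U = 152 + 57 + 138 − 5·(-263) = 1662
Option 2 (X + 32):
  D = 57
  R = 138
  X = 134 + 32 = 166
  A = 171 − 3·57 − 6·138 + 4·166 = -164
  U = 152 + 57 + 138 − 5·(-164) = 1167
Option 3 (X − 60):
  D = 57
  R = 138
  X = 134 − 60 = 74
  A = 171 − 3·57 − 6·138 + 4·74 = -532
  U = 152 + 57 + 138 − 5·(-532) = 3007
Comparing — Option 1: U=1662, Option 2: U=1167, Option 3: U=3007. Lowest is 1167 (Option 2).

1167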